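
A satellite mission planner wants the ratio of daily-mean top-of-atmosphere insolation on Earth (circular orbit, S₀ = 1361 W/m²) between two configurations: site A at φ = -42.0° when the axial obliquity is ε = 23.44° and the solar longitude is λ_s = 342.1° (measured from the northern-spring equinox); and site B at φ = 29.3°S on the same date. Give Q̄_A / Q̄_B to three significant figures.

— Configuration A (φ=-42.0°):
Solar declination: sin δ = sin ε · sin λ_s = sin 23.44° × sin 342.1° = -0.12226, so δ = -7.023°.
cos H₀ = −tan(-42.0°) tan(-7.023°) = -0.1109, H₀ = 1.6819 rad.
Bracket: H₀ sin φ sin δ + cos φ cos δ sin H₀ = 1.6819×-0.66913×-0.12226 + 0.74314×0.99250×0.99383 = 0.137593 + 0.733016 = 0.870609.
Q̄ = (S₀/π) × [bracket] = (1361/π) × 0.870609 = 377.17 W/m².
— Configuration B (φ=-29.3°):
cos H₀ = −tan(-29.3°) tan(-7.023°) = -0.0691, H₀ = 1.6400 rad.
Bracket: H₀ sin φ sin δ + cos φ cos δ sin H₀ = 1.6400×-0.48938×-0.12226 + 0.87207×0.99250×0.99761 = 0.098124 + 0.863461 = 0.961585.
Q̄ = (S₀/π) × [bracket] = (1361/π) × 0.961585 = 416.58 W/m².
Ratio Q̄_A / Q̄_B = 377.17 / 416.58 = 0.9054.

Q̄_A / Q̄_B ≈ 0.905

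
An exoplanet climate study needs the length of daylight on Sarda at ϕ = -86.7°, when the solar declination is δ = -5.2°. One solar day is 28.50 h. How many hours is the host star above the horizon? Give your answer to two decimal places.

Sunrise equation: cos h₀ = −tan ϕ · tan δ = -1.5784 ≤ −1, so the host star never sets (polar day) and h₀ = π.
Daylight = 2h₀/(2π) × 28.50 h = (3.1416/π) × 28.50 = 28.50 h.

28.50 h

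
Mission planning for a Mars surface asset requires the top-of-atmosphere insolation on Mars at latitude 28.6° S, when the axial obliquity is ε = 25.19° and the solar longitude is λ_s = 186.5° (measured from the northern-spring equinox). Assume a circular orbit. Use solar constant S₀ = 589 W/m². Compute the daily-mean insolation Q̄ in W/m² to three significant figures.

Q̄ ≈ 171 W/m²

Solar declination: sin δ = sin ε · sin λ_s = sin 25.19° × sin 186.5° = -0.04818, so δ = -2.762°.
cos H₀ = −tan(-28.6°) tan(-2.762°) = -0.0263, H₀ = 1.5971 rad.
Bracket: H₀ sin φ sin δ + cos φ cos δ sin H₀ = 1.5971×-0.47869×-0.04818 + 0.87798×0.99884×0.99965 = 0.036834 + 0.876655 = 0.913489.
Q̄ = (S₀/π) × [bracket] = (589/π) × 0.913489 = 171.3 W/m².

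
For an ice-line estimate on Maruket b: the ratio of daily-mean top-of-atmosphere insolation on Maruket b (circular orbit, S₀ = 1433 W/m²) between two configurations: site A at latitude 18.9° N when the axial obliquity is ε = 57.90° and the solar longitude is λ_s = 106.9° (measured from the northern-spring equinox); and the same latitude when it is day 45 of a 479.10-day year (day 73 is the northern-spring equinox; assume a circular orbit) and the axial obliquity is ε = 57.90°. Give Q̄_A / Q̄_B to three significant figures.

Q̄_A / Q̄_B ≈ 1.37

— Configuration A (φ=+18.9°):
Solar declination: sin δ = sin ε · sin λ_s = sin 57.90° × sin 106.9° = 0.81054, so δ = +54.149°.
cos H₀ = −tan(+18.9°) tan(+54.149°) = -0.4738, H₀ = 2.0644 rad.
Bracket: H₀ sin φ sin δ + cos φ cos δ sin H₀ = 2.0644×0.32392×0.81054 + 0.94609×0.58569×0.88062 = 0.542008 + 0.487965 = 1.029973.
Q̄ = (S₀/π) × [bracket] = (1433/π) × 1.029973 = 469.81 W/m².
— Configuration B (φ=+18.9°):
Solar longitude: λ_s = 360° × (45 − 73)/479.10 = -21.039°, i.e. -21.039° + 360° = 338.961°.
sin δ = sin 57.90° × sin 338.961° = -0.30413, so δ = -17.706°.
cos H₀ = −tan(+18.9°) tan(-17.706°) = 0.1093, H₀ = 1.4613 rad.
Bracket: H₀ sin φ sin δ + cos φ cos δ sin H₀ = 1.4613×0.32392×-0.30413 + 0.94609×0.95263×0.99401 = -0.143958 + 0.895875 = 0.751917.
Q̄ = (S₀/π) × [bracket] = (1433/π) × 0.751917 = 342.98 W/m².
Ratio Q̄_A / Q̄_B = 469.81 / 342.98 = 1.370.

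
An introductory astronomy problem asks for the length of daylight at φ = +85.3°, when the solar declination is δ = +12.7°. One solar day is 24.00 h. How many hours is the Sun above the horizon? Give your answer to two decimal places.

24.00 h

Sunrise equation: cos H₀ = −tan φ · tan δ = -2.7411 ≤ −1, so the Sun never sets (polar day) and H₀ = π.
Daylight = 2H₀/(2π) × 24.00 h = (3.1416/π) × 24.00 = 24.00 h.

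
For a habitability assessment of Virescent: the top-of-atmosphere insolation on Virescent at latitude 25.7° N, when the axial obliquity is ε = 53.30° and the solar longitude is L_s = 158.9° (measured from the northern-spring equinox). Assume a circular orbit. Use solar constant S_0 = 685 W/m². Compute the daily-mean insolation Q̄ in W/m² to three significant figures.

Q̄ ≈ 233 W/m²

Solar declination: sin δ = sin ε · sin L_s = sin 53.30° × sin 158.9° = 0.28864, so δ = +16.776°.
cos h₀ = −tan(+25.7°) tan(+16.776°) = -0.1451, h₀ = 1.7164 rad.
Bracket: h₀ sin ϕ sin δ + cos ϕ cos δ sin h₀ = 1.7164×0.43366×0.28864 + 0.90108×0.95744×0.98942 = 0.214845 + 0.853602 = 1.068447.
Q̄ = (S_0/π) × [bracket] = (685/π) × 1.068447 = 233.0 W/m².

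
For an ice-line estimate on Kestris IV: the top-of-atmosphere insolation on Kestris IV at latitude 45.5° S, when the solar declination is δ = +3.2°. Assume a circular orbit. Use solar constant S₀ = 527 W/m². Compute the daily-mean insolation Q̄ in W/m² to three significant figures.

Q̄ ≈ 107 W/m²

cos H₀ = −tan(-45.5°) tan(+3.200°) = 0.0569, H₀ = 1.5139 rad.
Bracket: H₀ sin φ sin δ + cos φ cos δ sin H₀ = 1.5139×-0.71325×0.05582 + 0.70091×0.99844×0.99838 = -0.060274 + 0.698683 = 0.638409.
Q̄ = (S₀/π) × [bracket] = (527/π) × 0.638409 = 107.1 W/m².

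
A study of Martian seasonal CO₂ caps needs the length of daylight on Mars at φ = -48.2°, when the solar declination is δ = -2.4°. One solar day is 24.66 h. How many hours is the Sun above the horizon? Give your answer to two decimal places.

cos H₀ = −tan φ · tan δ = −tan(-48.2°) × tan(-2.400°) = -0.0469, so H₀ = 1.6177 rad = 92.69°.
Daylight = 2H₀/(2π) × 24.66 h = (1.6177/π) × 24.66 = 12.70 h.

12.70 h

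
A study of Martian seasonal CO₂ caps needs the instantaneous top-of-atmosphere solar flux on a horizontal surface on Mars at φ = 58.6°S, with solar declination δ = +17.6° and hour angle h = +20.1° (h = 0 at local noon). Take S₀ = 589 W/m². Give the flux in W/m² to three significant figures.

cos θ_z = sin φ sin δ + cos φ cos δ cos h = -0.258088 + 0.466374 = 0.208286.
Flux = S₀ · cos θ_z = 589 × 0.208286 = 122.7 W/m².

123 W/m²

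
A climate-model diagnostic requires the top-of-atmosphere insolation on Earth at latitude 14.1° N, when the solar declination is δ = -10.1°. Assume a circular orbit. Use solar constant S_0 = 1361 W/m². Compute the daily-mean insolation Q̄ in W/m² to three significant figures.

cos h₀ = −tan(+14.1°) tan(-10.100°) = 0.0447, h₀ = 1.5260 rad.
Bracket: h₀ sin ϕ sin δ + cos ϕ cos δ sin h₀ = 1.5260×0.24362×-0.17537 + 0.96987×0.98450×0.99900 = -0.065196 + 0.953882 = 0.888686.
Q̄ = (S_0/π) × [bracket] = (1361/π) × 0.888686 = 385.0 W/m².

Q̄ ≈ 385 W/m²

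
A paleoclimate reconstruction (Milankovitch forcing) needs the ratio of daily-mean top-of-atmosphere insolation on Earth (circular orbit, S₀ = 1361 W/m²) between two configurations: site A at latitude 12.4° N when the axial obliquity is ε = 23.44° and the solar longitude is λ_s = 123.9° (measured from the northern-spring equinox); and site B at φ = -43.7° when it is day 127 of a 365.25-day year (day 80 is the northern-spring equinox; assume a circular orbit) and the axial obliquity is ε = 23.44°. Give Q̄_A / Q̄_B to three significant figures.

Q̄_A / Q̄_B ≈ 2.53

— Configuration A (φ=+12.4°):
Solar declination: sin δ = sin ε · sin λ_s = sin 23.44° × sin 123.9° = 0.33017, so δ = +19.279°.
cos H₀ = −tan(+12.4°) tan(+19.279°) = -0.0769, H₀ = 1.6478 rad.
Bracket: H₀ sin φ sin δ + cos φ cos δ sin H₀ = 1.6478×0.21474×0.33017 + 0.97667×0.94392×0.99704 = 0.116830 + 0.919170 = 1.036000.
Q̄ = (S₀/π) × [bracket] = (1361/π) × 1.036000 = 448.82 W/m².
— Configuration B (φ=-43.7°):
Solar longitude: λ_s = 360° × (127 − 80)/365.25 = 46.324°.
sin δ = sin 23.44° × sin 46.324° = 0.28771, so δ = +16.721°.
cos H₀ = −tan(-43.7°) tan(+16.721°) = 0.2871, H₀ = 1.2796 rad.
Bracket: H₀ sin φ sin δ + cos φ cos δ sin H₀ = 1.2796×-0.69088×0.28771 + 0.72297×0.95772×0.95791 = -0.254350 + 0.663260 = 0.408910.
Q̄ = (S₀/π) × [bracket] = (1361/π) × 0.408910 = 177.15 W/m².
Ratio Q̄_A / Q̄_B = 448.82 / 177.15 = 2.534.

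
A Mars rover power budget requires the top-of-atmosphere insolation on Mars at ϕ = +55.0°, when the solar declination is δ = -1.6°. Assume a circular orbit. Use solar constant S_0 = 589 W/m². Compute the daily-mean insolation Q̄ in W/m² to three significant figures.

cos h₀ = −tan(+55.0°) tan(-1.600°) = 0.0399, h₀ = 1.5309 rad.
Bracket: h₀ sin ϕ sin δ + cos ϕ cos δ sin h₀ = 1.5309×0.81915×-0.02792 + 0.57358×0.99961×0.99920 = -0.035013 + 0.572898 = 0.537885.
Q̄ = (S_0/π) × [bracket] = (589/π) × 0.537885 = 100.8 W/m².

Q̄ ≈ 101 W/m²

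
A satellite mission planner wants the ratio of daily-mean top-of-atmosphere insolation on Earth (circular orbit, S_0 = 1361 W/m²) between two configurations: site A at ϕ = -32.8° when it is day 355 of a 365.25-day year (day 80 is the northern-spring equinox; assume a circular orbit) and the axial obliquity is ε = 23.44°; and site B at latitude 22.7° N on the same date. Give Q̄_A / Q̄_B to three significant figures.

— Configuration A (ϕ=-32.8°):
Solar longitude: L_s = 360° × (355 − 80)/365.25 = 271.047°.
sin δ = sin 23.44° × sin 271.047° = -0.39772, so δ = -23.436°.
cos h₀ = −tan(-32.8°) tan(-23.436°) = -0.2794, h₀ = 1.8539 rad.
Bracket: h₀ sin ϕ sin δ + cos ϕ cos δ sin h₀ = 1.8539×-0.54171×-0.39772 + 0.84057×0.91751×0.96019 = 0.399421 + 0.740529 = 1.139950.
Q̄ = (S_0/π) × [bracket] = (1361/π) × 1.139950 = 493.85 W/m².
— Configuration B (ϕ=+22.7°):
cos h₀ = −tan(+22.7°) tan(-23.436°) = 0.1813, h₀ = 1.3885 rad.
Bracket: h₀ sin ϕ sin δ + cos ϕ cos δ sin h₀ = 1.3885×0.38591×-0.39772 + 0.92254×0.91751×0.98342 = -0.213113 + 0.832406 = 0.619293.
Q̄ = (S_0/π) × [bracket] = (1361/π) × 0.619293 = 268.29 W/m².
Ratio Q̄_A / Q̄_B = 493.85 / 268.29 = 1.841.

Q̄_A / Q̄_B ≈ 1.84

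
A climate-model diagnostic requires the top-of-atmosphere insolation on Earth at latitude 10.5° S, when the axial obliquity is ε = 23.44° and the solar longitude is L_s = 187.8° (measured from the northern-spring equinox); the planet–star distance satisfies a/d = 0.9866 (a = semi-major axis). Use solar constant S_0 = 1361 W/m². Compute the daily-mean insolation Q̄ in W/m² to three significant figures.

Q̄ ≈ 421 W/m²

Solar declination: sin δ = sin ε · sin L_s = sin 23.44° × sin 187.8° = -0.05399, so δ = -3.095°.
cos h₀ = −tan(-10.5°) tan(-3.095°) = -0.0100, h₀ = 1.5808 rad.
Bracket: h₀ sin ϕ sin δ + cos ϕ cos δ sin h₀ = 1.5808×-0.18224×-0.05399 + 0.98325×0.99854×0.99995 = 0.015554 + 0.981765 = 0.997319.
Inverse-square distance factor (a/d)² = 0.9866² = 0.973380.
Q̄ = (S_0/π) × 0.973380 × [bracket] = (1361/π) × 0.973380 × 0.997319 = 420.6 W/m².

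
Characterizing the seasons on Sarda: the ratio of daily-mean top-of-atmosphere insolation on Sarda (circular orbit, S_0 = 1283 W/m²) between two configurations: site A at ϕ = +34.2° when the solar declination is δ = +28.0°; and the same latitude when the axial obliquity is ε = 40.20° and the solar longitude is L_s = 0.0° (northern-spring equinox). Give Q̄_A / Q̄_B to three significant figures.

— Configuration A (ϕ=+34.2°):
cos h₀ = −tan(+34.2°) tan(+28.000°) = -0.3613, h₀ = 1.9405 rad.
Bracket: h₀ sin ϕ sin δ + cos ϕ cos δ sin h₀ = 1.9405×0.56208×0.46947 + 0.82708×0.88295×0.93243 = 0.512059 + 0.680926 = 1.192985.
Q̄ = (S_0/π) × [bracket] = (1283/π) × 1.192985 = 487.21 W/m².
— Configuration B (ϕ=+34.2°):
Solar declination: sin δ = sin ε · sin L_s = sin 40.20° × sin 0.0° = 0.00000, so δ = +0.000°.
cos h₀ = −tan(+34.2°) tan(+0.000°) = -0.0000, h₀ = 1.5708 rad.
Bracket: h₀ sin ϕ sin δ + cos ϕ cos δ sin h₀ = 1.5708×0.56208×0.00000 + 0.82708×1.00000×1.00000 = 0.000000 + 0.827080 = 0.827080.
Q̄ = (S_0/π) × [bracket] = (1283/π) × 0.827080 = 337.77 W/m².
Ratio Q̄_A / Q̄_B = 487.21 / 337.77 = 1.442.

Q̄_A / Q̄_B ≈ 1.44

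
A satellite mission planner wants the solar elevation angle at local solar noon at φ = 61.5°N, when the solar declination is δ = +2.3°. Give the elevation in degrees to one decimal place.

At local noon the hour angle is zero, so the zenith angle equals |φ − δ| = |+61.5° − (+2.300°)| = 59.200°.
Elevation = 90° − 59.200° = 30.8°.

30.8°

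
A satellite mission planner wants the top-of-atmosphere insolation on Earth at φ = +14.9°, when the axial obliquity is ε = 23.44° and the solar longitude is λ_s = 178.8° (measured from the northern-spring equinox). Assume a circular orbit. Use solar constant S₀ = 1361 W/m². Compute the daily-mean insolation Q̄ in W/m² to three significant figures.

Q̄ ≈ 420 W/m²

Solar declination: sin δ = sin ε · sin λ_s = sin 23.44° × sin 178.8° = 0.00833, so δ = +0.477°.
cos H₀ = −tan(+14.9°) tan(+0.477°) = -0.0022, H₀ = 1.5730 rad.
Bracket: H₀ sin φ sin δ + cos φ cos δ sin H₀ = 1.5730×0.25713×0.00833 + 0.96638×0.99997×1.00000 = 0.003369 + 0.966351 = 0.969720.
Q̄ = (S₀/π) × [bracket] = (1361/π) × 0.969720 = 420.1 W/m².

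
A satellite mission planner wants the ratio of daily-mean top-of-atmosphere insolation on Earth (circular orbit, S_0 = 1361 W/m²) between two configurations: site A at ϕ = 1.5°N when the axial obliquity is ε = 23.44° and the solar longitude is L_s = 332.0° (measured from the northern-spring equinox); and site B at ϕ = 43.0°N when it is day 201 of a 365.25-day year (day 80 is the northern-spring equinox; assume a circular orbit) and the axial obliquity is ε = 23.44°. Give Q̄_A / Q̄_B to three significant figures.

— Configuration A (ϕ=+1.5°):
Solar declination: sin δ = sin ε · sin L_s = sin 23.44° × sin 332.0° = -0.18675, so δ = -10.763°.
cos h₀ = −tan(+1.5°) tan(-10.763°) = 0.0050, h₀ = 1.5658 rad.
Bracket: h₀ sin ϕ sin δ + cos ϕ cos δ sin h₀ = 1.5658×0.02618×-0.18675 + 0.99966×0.98241×0.99999 = -0.007655 + 0.982066 = 0.974411.
Q̄ = (S_0/π) × [bracket] = (1361/π) × 0.974411 = 422.13 W/m².
— Configuration B (ϕ=+43.0°):
Solar longitude: L_s = 360° × (201 − 80)/365.25 = 119.261°.
sin δ = sin 23.44° × sin 119.261° = 0.34703, so δ = +20.306°.
cos h₀ = −tan(+43.0°) tan(+20.306°) = -0.3451, h₀ = 1.9231 rad.
Bracket: h₀ sin ϕ sin δ + cos ϕ cos δ sin h₀ = 1.9231×0.68200×0.34703 + 0.73135×0.93785×0.93858 = 0.455149 + 0.643769 = 1.098918.
Q̄ = (S_0/π) × [bracket] = (1361/π) × 1.098918 = 476.07 W/m².
Ratio Q̄_A / Q̄_B = 422.13 / 476.07 = 0.8867.

Q̄_A / Q̄_B ≈ 0.887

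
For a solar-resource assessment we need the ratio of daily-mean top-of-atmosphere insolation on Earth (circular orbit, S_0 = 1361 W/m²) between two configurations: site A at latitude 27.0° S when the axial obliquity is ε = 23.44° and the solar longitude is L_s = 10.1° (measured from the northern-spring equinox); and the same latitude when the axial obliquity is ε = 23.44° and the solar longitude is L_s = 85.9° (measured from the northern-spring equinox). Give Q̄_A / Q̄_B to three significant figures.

Q̄_A / Q̄_B ≈ 1.51

— Configuration A (ϕ=-27.0°):
Solar declination: sin δ = sin ε · sin L_s = sin 23.44° × sin 10.1° = 0.06976, so δ = +4.000°.
cos h₀ = −tan(-27.0°) tan(+4.000°) = 0.0356, h₀ = 1.5352 rad.
Bracket: h₀ sin ϕ sin δ + cos ϕ cos δ sin h₀ = 1.5352×-0.45399×0.06976 + 0.89101×0.99756×0.99937 = -0.048620 + 0.888276 = 0.839656.
Q̄ = (S_0/π) × [bracket] = (1361/π) × 0.839656 = 363.76 W/m².
— Configuration B (ϕ=-27.0°):
Solar declination: sin δ = sin ε · sin L_s = sin 23.44° × sin 85.9° = 0.39677, so δ = +23.376°.
cos h₀ = −tan(-27.0°) tan(+23.376°) = 0.2202, h₀ = 1.3487 rad.
Bracket: h₀ sin ϕ sin δ + cos ϕ cos δ sin h₀ = 1.3487×-0.45399×0.39677 + 0.89101×0.91792×0.97545 = -0.242941 + 0.797797 = 0.554856.
Q̄ = (S_0/π) × [bracket] = (1361/π) × 0.554856 = 240.37 W/m².
Ratio Q̄_A / Q̄_B = 363.76 / 240.37 = 1.513.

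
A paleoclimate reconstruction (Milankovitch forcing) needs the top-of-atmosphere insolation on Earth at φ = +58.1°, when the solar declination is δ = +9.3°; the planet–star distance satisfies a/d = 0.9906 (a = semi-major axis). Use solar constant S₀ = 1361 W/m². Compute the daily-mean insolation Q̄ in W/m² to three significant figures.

cos H₀ = −tan(+58.1°) tan(+9.300°) = -0.2631, H₀ = 1.8370 rad.
Bracket: H₀ sin φ sin δ + cos φ cos δ sin H₀ = 1.8370×0.84897×0.16160 + 0.52844×0.98686×0.96477 = 0.252025 + 0.503124 = 0.755149.
Inverse-square distance factor (a/d)² = 0.9906² = 0.981288.
Q̄ = (S₀/π) × 0.981288 × [bracket] = (1361/π) × 0.981288 × 0.755149 = 321.0 W/m².

Q̄ ≈ 321 W/m²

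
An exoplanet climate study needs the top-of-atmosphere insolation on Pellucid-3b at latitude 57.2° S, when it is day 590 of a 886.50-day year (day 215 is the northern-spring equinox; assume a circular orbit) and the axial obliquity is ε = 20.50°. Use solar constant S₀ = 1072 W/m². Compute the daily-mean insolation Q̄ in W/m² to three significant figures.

Q̄ ≈ 115 W/m²

Solar longitude: λ_s = 360° × (590 − 215)/886.50 = 152.284°.
sin δ = sin 20.50° × sin 152.284° = 0.16288, so δ = +9.374°.
cos H₀ = −tan(-57.2°) tan(+9.374°) = 0.2562, H₀ = 1.3118 rad.
Bracket: H₀ sin φ sin δ + cos φ cos δ sin H₀ = 1.3118×-0.84057×0.16288 + 0.54171×0.98665×0.96664 = -0.179601 + 0.516648 = 0.337047.
Q̄ = (S₀/π) × [bracket] = (1072/π) × 0.337047 = 115.0 W/m².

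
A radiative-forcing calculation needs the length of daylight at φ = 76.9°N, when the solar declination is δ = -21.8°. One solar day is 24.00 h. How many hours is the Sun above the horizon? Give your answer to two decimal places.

cos H₀ = −tan φ · tan δ = 1.7188 ≥ 1, so the Sun never rises (polar night) and H₀ = 0.
Daylight = 2H₀/(2π) × 24.00 h = (0.0000/π) × 24.00 = 0.00 h.

0.00 h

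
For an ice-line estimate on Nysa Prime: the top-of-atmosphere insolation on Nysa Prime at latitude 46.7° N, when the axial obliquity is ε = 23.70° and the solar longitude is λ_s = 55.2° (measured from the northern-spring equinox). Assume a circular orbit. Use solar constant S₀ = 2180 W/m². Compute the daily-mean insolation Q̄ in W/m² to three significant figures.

Solar declination: sin δ = sin ε · sin λ_s = sin 23.70° × sin 55.2° = 0.33006, so δ = +19.272°.
cos H₀ = −tan(+46.7°) tan(+19.272°) = -0.3710, H₀ = 1.9509 rad.
Bracket: H₀ sin φ sin δ + cos φ cos δ sin H₀ = 1.9509×0.72777×0.33006 + 0.68582×0.94396×0.92862 = 0.468621 + 0.601176 = 1.069797.
Q̄ = (S₀/π) × [bracket] = (2180/π) × 1.069797 = 742.3 W/m².

Q̄ ≈ 742 W/m²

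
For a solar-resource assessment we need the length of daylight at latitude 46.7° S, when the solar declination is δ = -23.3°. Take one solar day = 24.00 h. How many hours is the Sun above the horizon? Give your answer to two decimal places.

cos H₀ = −tan φ · tan δ = −tan(-46.7°) × tan(-23.300°) = -0.4570, so H₀ = 2.0454 rad = 117.19°.
Daylight = 2H₀/(2π) × 24.00 h = (2.0454/π) × 24.00 = 15.63 h.

15.63 h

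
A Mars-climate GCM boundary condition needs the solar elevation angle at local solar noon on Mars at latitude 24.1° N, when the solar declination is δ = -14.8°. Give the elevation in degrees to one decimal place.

51.1°

At local noon the hour angle is zero, so the zenith angle equals |ϕ − δ| = |+24.1° − (-14.800°)| = 38.900°.
Elevation = 90° − 38.900° = 51.1°.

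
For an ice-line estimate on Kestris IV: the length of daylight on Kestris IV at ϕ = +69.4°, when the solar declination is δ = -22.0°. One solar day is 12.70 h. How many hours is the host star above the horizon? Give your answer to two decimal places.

0.00 h

cos h₀ = −tan ϕ · tan δ = 1.0749 ≥ 1, so the host star never rises (polar night) and h₀ = 0.
Daylight = 2h₀/(2π) × 12.70 h = (0.0000/π) × 12.70 = 0.00 h.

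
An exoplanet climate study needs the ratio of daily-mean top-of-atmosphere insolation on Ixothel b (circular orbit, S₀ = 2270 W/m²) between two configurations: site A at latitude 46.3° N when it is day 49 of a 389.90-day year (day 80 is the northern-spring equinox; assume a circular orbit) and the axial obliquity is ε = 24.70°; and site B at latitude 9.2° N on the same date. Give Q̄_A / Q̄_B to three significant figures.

— Configuration A (φ=+46.3°):
Solar longitude: λ_s = 360° × (49 − 80)/389.90 = -28.623°, i.e. -28.623° + 360° = 331.377°.
sin δ = sin 24.70° × sin 331.377° = -0.20018, so δ = -11.547°.
cos H₀ = −tan(+46.3°) tan(-11.547°) = 0.2138, H₀ = 1.3553 rad.
Bracket: H₀ sin φ sin δ + cos φ cos δ sin H₀ = 1.3553×0.72297×-0.20018 + 0.69088×0.97976×0.97688 = -0.196145 + 0.661247 = 0.465102.
Q̄ = (S₀/π) × [bracket] = (2270/π) × 0.465102 = 336.07 W/m².
— Configuration B (φ=+9.2°):
cos H₀ = −tan(+9.2°) tan(-11.547°) = 0.0331, H₀ = 1.5377 rad.
Bracket: H₀ sin φ sin δ + cos φ cos δ sin H₀ = 1.5377×0.15988×-0.20018 + 0.98714×0.97976×0.99945 = -0.049214 + 0.966628 = 0.917414.
Q̄ = (S₀/π) × [bracket] = (2270/π) × 0.917414 = 662.89 W/m².
Ratio Q̄_A / Q̄_B = 336.07 / 662.89 = 0.5070.

Q̄_A / Q̄_B ≈ 0.507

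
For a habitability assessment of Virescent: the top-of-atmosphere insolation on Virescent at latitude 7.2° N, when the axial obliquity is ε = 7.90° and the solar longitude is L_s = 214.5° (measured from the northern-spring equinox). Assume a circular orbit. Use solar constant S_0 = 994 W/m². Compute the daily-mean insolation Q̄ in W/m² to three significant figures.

Q̄ ≈ 308 W/m²

Solar declination: sin δ = sin ε · sin L_s = sin 7.90° × sin 214.5° = -0.07785, so δ = -4.465°.
cos h₀ = −tan(+7.2°) tan(-4.465°) = 0.0099, h₀ = 1.5609 rad.
Bracket: h₀ sin ϕ sin δ + cos ϕ cos δ sin h₀ = 1.5609×0.12533×-0.07785 + 0.99211×0.99697×0.99995 = -0.015230 + 0.989054 = 0.973824.
Q̄ = (S_0/π) × [bracket] = (994/π) × 0.973824 = 308.1 W/m².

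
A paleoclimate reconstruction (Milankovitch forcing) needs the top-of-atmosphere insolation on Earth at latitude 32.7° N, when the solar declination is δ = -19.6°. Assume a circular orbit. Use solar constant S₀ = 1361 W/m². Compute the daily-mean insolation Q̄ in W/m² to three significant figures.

Q̄ ≈ 229 W/m²

cos H₀ = −tan(+32.7°) tan(-19.600°) = 0.2286, H₀ = 1.3402 rad.
Bracket: H₀ sin φ sin δ + cos φ cos δ sin H₀ = 1.3402×0.54024×-0.33545 + 0.84151×0.94206×0.97352 = -0.242876 + 0.771761 = 0.528885.
Q̄ = (S₀/π) × [bracket] = (1361/π) × 0.528885 = 229.1 W/m².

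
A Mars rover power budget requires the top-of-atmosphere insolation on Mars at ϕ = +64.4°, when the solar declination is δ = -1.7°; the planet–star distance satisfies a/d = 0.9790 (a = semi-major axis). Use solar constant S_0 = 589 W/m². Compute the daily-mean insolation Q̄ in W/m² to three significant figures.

Q̄ ≈ 70.2 W/m²

cos h₀ = −tan(+64.4°) tan(-1.700°) = 0.0619, h₀ = 1.5088 rad.
Bracket: h₀ sin ϕ sin δ + cos ϕ cos δ sin h₀ = 1.5088×0.90183×-0.02967 + 0.43209×0.99956×0.99808 = -0.040371 + 0.431071 = 0.390700.
Inverse-square distance factor (a/d)² = 0.9790² = 0.958441.
Q̄ = (S_0/π) × 0.958441 × [bracket] = (589/π) × 0.958441 × 0.390700 = 70.21 W/m².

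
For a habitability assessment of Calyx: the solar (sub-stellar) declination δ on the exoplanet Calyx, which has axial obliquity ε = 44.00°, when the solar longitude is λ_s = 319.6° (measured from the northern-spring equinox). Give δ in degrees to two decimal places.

sin δ = sin ε · sin λ_s = sin 44.00° × sin 319.6° = -0.450222.
δ = arcsin(-0.450222) = -26.76°.

δ = -26.76°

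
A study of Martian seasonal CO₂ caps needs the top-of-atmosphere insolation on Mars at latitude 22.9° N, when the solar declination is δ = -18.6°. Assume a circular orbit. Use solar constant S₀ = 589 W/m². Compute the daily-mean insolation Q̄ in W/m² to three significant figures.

cos H₀ = −tan(+22.9°) tan(-18.600°) = 0.1422, H₀ = 1.4282 rad.
Bracket: H₀ sin φ sin δ + cos φ cos δ sin H₀ = 1.4282×0.38912×-0.31896 + 0.92119×0.94777×0.98984 = -0.177259 + 0.864206 = 0.686947.
Q̄ = (S₀/π) × [bracket] = (589/π) × 0.686947 = 128.8 W/m².

Q̄ ≈ 129 W/m²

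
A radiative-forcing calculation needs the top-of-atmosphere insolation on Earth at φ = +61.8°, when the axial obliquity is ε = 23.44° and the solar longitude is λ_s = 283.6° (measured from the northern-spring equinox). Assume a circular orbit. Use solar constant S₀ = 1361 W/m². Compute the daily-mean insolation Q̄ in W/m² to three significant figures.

Solar declination: sin δ = sin ε · sin λ_s = sin 23.44° × sin 283.6° = -0.38663, so δ = -22.745°.
cos H₀ = −tan(+61.8°) tan(-22.745°) = 0.7819, H₀ = 0.6731 rad.
Bracket: H₀ sin φ sin δ + cos φ cos δ sin H₀ = 0.6731×0.88130×-0.38663 + 0.47255×0.92223×0.62343 = -0.229350 + 0.271691 = 0.042341.
Q̄ = (S₀/π) × [bracket] = (1361/π) × 0.042341 = 18.34 W/m².

Q̄ ≈ 18.3 W/m²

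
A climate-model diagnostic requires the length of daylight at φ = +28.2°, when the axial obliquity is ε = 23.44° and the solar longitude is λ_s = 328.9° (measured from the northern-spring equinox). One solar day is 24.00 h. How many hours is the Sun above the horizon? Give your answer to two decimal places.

11.14 h

Solar declination: sin δ = sin ε · sin λ_s = sin 23.44° × sin 328.9° = -0.20547, so δ = -11.857°.
cos H₀ = −tan φ · tan δ = −tan(+28.2°) × tan(-11.857°) = 0.1126, so H₀ = 1.4580 rad = 83.54°.
Daylight = 2H₀/(2π) × 24.00 h = (1.4580/π) × 24.00 = 11.14 h.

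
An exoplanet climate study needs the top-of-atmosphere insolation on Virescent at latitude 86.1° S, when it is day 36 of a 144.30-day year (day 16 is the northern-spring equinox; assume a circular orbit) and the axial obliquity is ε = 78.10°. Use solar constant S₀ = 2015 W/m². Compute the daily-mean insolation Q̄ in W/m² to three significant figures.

Solar longitude: λ_s = 360° × (36 − 16)/144.30 = 49.896°.
sin δ = sin 78.10° × sin 49.896° = 0.74844, so δ = +48.455°.
cos H₀ = −tan(-86.1°) tan(+48.455°) = 16.5537 ≥ 1 ⇒ polar night, H₀ = 0 and Q̄ = 0.

Q̄ ≈ 0.00 W/m²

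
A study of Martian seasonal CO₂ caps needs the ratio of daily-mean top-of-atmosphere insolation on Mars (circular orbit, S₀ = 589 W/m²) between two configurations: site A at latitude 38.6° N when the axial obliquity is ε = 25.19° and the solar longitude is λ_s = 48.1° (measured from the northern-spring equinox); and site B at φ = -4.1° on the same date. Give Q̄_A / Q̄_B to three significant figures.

— Configuration A (φ=+38.6°):
Solar declination: sin δ = sin ε · sin λ_s = sin 25.19° × sin 48.1° = 0.31679, so δ = +18.469°.
cos H₀ = −tan(+38.6°) tan(+18.469°) = -0.2666, H₀ = 1.8407 rad.
Bracket: H₀ sin φ sin δ + cos φ cos δ sin H₀ = 1.8407×0.62388×0.31679 + 0.78152×0.94849×0.96380 = 0.363794 + 0.714430 = 1.078224.
Q̄ = (S₀/π) × [bracket] = (589/π) × 1.078224 = 202.15 W/m².
— Configuration B (φ=-4.1°):
cos H₀ = −tan(-4.1°) tan(+18.469°) = 0.0239, H₀ = 1.5469 rad.
Bracket: H₀ sin φ sin δ + cos φ cos δ sin H₀ = 1.5469×-0.07150×0.31679 + 0.99744×0.94849×0.99971 = -0.035038 + 0.945788 = 0.910750.
Q̄ = (S₀/π) × [bracket] = (589/π) × 0.910750 = 170.75 W/m².
Ratio Q̄_A / Q̄_B = 202.15 / 170.75 = 1.184.

Q̄_A / Q̄_B ≈ 1.18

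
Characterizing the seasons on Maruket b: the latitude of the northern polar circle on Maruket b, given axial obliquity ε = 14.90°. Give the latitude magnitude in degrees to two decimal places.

75.10°

The polar circle is the lowest latitude that experiences at least one full rotation of continuous daylight at the northern-summer solstice; it lies at |ϕ| = 90° − ε = 90° − 14.90° = 75.10°.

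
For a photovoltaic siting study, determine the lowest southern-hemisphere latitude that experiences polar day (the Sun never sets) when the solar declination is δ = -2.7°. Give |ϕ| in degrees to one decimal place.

|ϕ| = 87.3°

Polar day requires cos h₀ = −tan ϕ tan δ ≤ −1, i.e. tan ϕ tan δ ≥ 1.
The boundary is |tan ϕ| · |tan δ| = 1, so |ϕ| = 90° − |δ| = 90° − 2.7° = 87.3° in the southern hemisphere.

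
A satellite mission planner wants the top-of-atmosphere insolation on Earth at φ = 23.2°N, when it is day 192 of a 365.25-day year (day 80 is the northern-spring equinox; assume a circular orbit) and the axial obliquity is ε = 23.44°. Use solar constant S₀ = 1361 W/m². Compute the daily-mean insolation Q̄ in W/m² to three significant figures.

Q̄ ≈ 475 W/m²

Solar longitude: λ_s = 360° × (192 − 80)/365.25 = 110.390°.
sin δ = sin 23.44° × sin 110.390° = 0.37286, so δ = +21.892°.
cos H₀ = −tan(+23.2°) tan(+21.892°) = -0.1722, H₀ = 1.7439 rad.
Bracket: H₀ sin φ sin δ + cos φ cos δ sin H₀ = 1.7439×0.39394×0.37286 + 0.91914×0.92789×0.98506 = 0.256152 + 0.840119 = 1.096271.
Q̄ = (S₀/π) × [bracket] = (1361/π) × 1.096271 = 474.9 W/m².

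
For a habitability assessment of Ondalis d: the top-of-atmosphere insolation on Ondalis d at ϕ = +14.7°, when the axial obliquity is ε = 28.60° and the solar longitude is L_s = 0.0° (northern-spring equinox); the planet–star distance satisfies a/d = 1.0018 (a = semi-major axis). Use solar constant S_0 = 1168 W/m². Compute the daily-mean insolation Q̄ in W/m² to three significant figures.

Q̄ ≈ 361 W/m²

Solar declination: sin δ = sin ε · sin L_s = sin 28.60° × sin 0.0° = 0.00000, so δ = +0.000°.
cos h₀ = −tan(+14.7°) tan(+0.000°) = -0.0000, h₀ = 1.5708 rad.
Bracket: h₀ sin ϕ sin δ + cos ϕ cos δ sin h₀ = 1.5708×0.25376×0.00000 + 0.96727×1.00000×1.00000 = 0.000000 + 0.967270 = 0.967270.
Inverse-square distance factor (a/d)² = 1.0018² = 1.003603.
Q̄ = (S_0/π) × 1.003603 × [bracket] = (1168/π) × 1.003603 × 0.967270 = 360.9 W/m².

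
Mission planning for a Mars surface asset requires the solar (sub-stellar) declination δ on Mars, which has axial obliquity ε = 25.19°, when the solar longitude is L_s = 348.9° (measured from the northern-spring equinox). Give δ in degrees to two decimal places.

sin δ = sin ε · sin L_s = sin 25.19° × sin 348.9° = -0.081941.
δ = arcsin(-0.081941) = -4.70°.

δ = -4.70°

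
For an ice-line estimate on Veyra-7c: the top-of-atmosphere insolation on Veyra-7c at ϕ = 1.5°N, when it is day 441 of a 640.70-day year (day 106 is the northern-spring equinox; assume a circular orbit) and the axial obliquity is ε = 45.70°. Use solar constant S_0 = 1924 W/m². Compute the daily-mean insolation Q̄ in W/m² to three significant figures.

Solar longitude: L_s = 360° × (441 − 106)/640.70 = 188.232°.
sin δ = sin 45.70° × sin 188.232° = -0.10247, so δ = -5.881°.
cos h₀ = −tan(+1.5°) tan(-5.881°) = 0.0027, h₀ = 1.5681 rad.
Bracket: h₀ sin ϕ sin δ + cos ϕ cos δ sin h₀ = 1.5681×0.02618×-0.10247 + 0.99966×0.99474×1.00000 = -0.004207 + 0.994402 = 0.990195.
Q̄ = (S_0/π) × [bracket] = (1924/π) × 0.990195 = 606.4 W/m².

Q̄ ≈ 606 W/m²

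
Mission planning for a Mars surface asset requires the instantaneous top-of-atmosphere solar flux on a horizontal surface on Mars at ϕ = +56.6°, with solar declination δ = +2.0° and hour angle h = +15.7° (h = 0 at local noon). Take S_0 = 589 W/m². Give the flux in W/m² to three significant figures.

cos θ_z = sin ϕ sin δ + cos ϕ cos δ cos h = 0.029136 + 0.529620 = 0.558756.
Flux = S_0 · cos θ_z = 589 × 0.558756 = 329.1 W/m².

329 W/m²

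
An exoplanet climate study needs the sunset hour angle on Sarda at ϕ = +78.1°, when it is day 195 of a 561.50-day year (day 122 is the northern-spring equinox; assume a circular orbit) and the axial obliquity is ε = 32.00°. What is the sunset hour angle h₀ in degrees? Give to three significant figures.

Solar longitude: L_s = 360° × (195 − 122)/561.50 = 46.803°.
sin δ = sin 32.00° × sin 46.803° = 0.38631, so δ = +22.725°.
Sunrise equation: cos h₀ = −tan ϕ · tan δ = -1.9875 ≤ −1, so the host star never sets (polar day) and h₀ = π.

h₀ = 180°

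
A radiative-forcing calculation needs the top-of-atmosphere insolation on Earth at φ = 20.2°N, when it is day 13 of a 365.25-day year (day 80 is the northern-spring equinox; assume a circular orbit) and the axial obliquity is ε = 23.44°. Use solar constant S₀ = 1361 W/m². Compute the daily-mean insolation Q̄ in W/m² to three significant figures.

Q̄ ≈ 297 W/m²

Solar longitude: λ_s = 360° × (13 − 80)/365.25 = -66.037°, i.e. -66.037° + 360° = 293.963°.
sin δ = sin 23.44° × sin 293.963° = -0.36350, so δ = -21.315°.
cos H₀ = −tan(+20.2°) tan(-21.315°) = 0.1436, H₀ = 1.4267 rad.
Bracket: H₀ sin φ sin δ + cos φ cos δ sin H₀ = 1.4267×0.34530×-0.36350 + 0.93849×0.93159×0.98964 = -0.179074 + 0.865230 = 0.686156.
Q̄ = (S₀/π) × [bracket] = (1361/π) × 0.686156 = 297.3 W/m².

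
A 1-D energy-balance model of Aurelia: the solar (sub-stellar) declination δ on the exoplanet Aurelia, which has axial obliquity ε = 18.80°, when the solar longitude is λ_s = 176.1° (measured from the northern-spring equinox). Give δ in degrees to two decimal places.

sin δ = sin ε · sin λ_s = sin 18.80° × sin 176.1° = 0.021919.
δ = arcsin(0.021919) = +1.26°.

δ = +1.26°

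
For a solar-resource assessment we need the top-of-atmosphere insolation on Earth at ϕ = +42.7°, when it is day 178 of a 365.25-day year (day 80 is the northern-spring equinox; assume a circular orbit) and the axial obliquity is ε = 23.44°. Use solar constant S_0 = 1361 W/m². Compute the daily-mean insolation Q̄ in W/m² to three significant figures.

Q̄ ≈ 498 W/m²

Solar longitude: L_s = 360° × (178 − 80)/365.25 = 96.591°.
sin δ = sin 23.44° × sin 96.591° = 0.39516, so δ = +23.276°.
cos h₀ = −tan(+42.7°) tan(+23.276°) = -0.3969, h₀ = 1.9790 rad.
Bracket: h₀ sin ϕ sin δ + cos ϕ cos δ sin h₀ = 1.9790×0.67816×0.39516 + 0.73491×0.91861×0.91784 = 0.530336 + 0.619630 = 1.149966.
Q̄ = (S_0/π) × [bracket] = (1361/π) × 1.149966 = 498.2 W/m².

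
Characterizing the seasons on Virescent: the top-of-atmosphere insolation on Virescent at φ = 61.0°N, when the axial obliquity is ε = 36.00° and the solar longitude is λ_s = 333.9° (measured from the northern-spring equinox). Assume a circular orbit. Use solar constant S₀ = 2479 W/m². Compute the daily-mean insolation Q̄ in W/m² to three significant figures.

Solar declination: sin δ = sin ε · sin λ_s = sin 36.00° × sin 333.9° = -0.25859, so δ = -14.986°.
cos H₀ = −tan(+61.0°) tan(-14.986°) = 0.4829, H₀ = 1.0668 rad.
Bracket: H₀ sin φ sin δ + cos φ cos δ sin H₀ = 1.0668×0.87462×-0.25859 + 0.48481×0.96599×0.87566 = -0.241276 + 0.410091 = 0.168815.
Q̄ = (S₀/π) × [bracket] = (2479/π) × 0.168815 = 133.2 W/m².

Q̄ ≈ 133 W/m²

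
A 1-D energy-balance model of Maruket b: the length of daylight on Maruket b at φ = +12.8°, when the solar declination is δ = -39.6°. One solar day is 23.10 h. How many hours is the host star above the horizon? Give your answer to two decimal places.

10.16 h

cos H₀ = −tan φ · tan δ = −tan(+12.8°) × tan(-39.600°) = 0.1880, so H₀ = 1.3817 rad = 79.17°.
Daylight = 2H₀/(2π) × 23.10 h = (1.3817/π) × 23.10 = 10.16 h.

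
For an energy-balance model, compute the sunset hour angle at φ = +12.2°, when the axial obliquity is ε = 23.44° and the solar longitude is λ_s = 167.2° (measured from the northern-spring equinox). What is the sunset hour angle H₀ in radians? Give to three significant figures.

H₀ = 1.59 rad

Solar declination: sin δ = sin ε · sin λ_s = sin 23.44° × sin 167.2° = 0.08813, so δ = +5.056°.
cos H₀ = −tan φ · tan δ = −tan(+12.2°) × tan(+5.056°) = -0.0191, so H₀ = 1.5899 rad = 91.10°.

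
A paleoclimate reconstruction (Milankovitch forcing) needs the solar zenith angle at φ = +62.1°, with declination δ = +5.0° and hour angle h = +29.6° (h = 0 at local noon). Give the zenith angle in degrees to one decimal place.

cos θ_z = sin φ sin δ + cos φ cos δ cos h = 0.077025 + 0.405314 = 0.482339.
θ_z = arccos(0.482339) = 61.2°.

θ_z = 61.2°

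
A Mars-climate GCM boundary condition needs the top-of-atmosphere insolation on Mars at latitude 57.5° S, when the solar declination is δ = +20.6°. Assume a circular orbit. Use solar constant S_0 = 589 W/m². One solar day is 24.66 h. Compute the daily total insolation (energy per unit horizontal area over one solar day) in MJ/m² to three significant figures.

2.12 MJ/m²

cos h₀ = −tan(-57.5°) tan(+20.600°) = 0.5900, h₀ = 0.9397 rad.
Bracket: h₀ sin ϕ sin δ + cos ϕ cos δ sin h₀ = 0.9397×-0.84339×0.35184 + 0.53730×0.93606×0.80740 = -0.278845 + 0.406078 = 0.127233.
Q̄ = (S_0/π) × [bracket] = (589/π) × 0.127233 = 23.854 W/m².
Daily total = Q̄ × 24.66 h × 3600 s/h = 23.854 × 24.66 × 3600 / 10⁶ = 2.118 MJ/m².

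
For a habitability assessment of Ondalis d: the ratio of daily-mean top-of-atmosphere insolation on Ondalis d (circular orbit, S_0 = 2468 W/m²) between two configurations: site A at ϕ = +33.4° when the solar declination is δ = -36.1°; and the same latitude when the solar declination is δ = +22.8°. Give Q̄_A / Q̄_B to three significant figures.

Q̄_A / Q̄_B ≈ 0.216

— Configuration A (ϕ=+33.4°):
cos h₀ = −tan(+33.4°) tan(-36.100°) = 0.4808, h₀ = 1.0692 rad.
Bracket: h₀ sin ϕ sin δ + cos ϕ cos δ sin h₀ = 1.0692×0.55048×-0.58920 + 0.83485×0.80799×0.87682 = -0.346787 + 0.591459 = 0.244672.
Q̄ = (S_0/π) × [bracket] = (2468/π) × 0.244672 = 192.21 W/m².
— Configuration B (ϕ=+33.4°):
cos h₀ = −tan(+33.4°) tan(+22.800°) = -0.2772, h₀ = 1.8517 rad.
Bracket: h₀ sin ϕ sin δ + cos ϕ cos δ sin h₀ = 1.8517×0.55048×0.38752 + 0.83485×0.92186×0.96082 = 0.395008 + 0.739461 = 1.134469.
Q̄ = (S_0/π) × [bracket] = (2468/π) × 1.134469 = 891.23 W/m².
Ratio Q̄_A / Q̄_B = 192.21 / 891.23 = 0.2157.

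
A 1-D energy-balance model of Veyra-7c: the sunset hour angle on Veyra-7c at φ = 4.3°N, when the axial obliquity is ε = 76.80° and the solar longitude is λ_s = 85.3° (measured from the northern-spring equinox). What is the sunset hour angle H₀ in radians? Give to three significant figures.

H₀ = 1.88 rad

Solar declination: sin δ = sin ε · sin λ_s = sin 76.80° × sin 85.3° = 0.97031, so δ = +76.002°.
cos H₀ = −tan φ · tan δ = −tan(+4.3°) × tan(+76.002°) = -0.3016, so H₀ = 1.8772 rad = 107.56°.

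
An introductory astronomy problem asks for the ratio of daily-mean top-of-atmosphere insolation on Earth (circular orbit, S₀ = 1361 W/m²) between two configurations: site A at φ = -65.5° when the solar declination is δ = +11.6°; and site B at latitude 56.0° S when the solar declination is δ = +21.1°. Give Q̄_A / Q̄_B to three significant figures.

— Configuration A (φ=-65.5°):
cos H₀ = −tan(-65.5°) tan(+11.600°) = 0.4504, H₀ = 1.1036 rad.
Bracket: H₀ sin φ sin δ + cos φ cos δ sin H₀ = 1.1036×-0.90996×0.20108 + 0.41469×0.97958×0.89281 = -0.201931 + 0.362679 = 0.160748.
Q̄ = (S₀/π) × [bracket] = (1361/π) × 0.160748 = 69.639 W/m².
— Configuration B (φ=-56.0°):
cos H₀ = −tan(-56.0°) tan(+21.100°) = 0.5721, H₀ = 0.9618 rad.
Bracket: H₀ sin φ sin δ + cos φ cos δ sin H₀ = 0.9618×-0.82904×0.36000 + 0.55919×0.93295×0.82020 = -0.287053 + 0.427895 = 0.140842.
Q̄ = (S₀/π) × [bracket] = (1361/π) × 0.140842 = 61.016 W/m².
Ratio Q̄_A / Q̄_B = 69.639 / 61.016 = 1.141.

Q̄_A / Q̄_B ≈ 1.14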